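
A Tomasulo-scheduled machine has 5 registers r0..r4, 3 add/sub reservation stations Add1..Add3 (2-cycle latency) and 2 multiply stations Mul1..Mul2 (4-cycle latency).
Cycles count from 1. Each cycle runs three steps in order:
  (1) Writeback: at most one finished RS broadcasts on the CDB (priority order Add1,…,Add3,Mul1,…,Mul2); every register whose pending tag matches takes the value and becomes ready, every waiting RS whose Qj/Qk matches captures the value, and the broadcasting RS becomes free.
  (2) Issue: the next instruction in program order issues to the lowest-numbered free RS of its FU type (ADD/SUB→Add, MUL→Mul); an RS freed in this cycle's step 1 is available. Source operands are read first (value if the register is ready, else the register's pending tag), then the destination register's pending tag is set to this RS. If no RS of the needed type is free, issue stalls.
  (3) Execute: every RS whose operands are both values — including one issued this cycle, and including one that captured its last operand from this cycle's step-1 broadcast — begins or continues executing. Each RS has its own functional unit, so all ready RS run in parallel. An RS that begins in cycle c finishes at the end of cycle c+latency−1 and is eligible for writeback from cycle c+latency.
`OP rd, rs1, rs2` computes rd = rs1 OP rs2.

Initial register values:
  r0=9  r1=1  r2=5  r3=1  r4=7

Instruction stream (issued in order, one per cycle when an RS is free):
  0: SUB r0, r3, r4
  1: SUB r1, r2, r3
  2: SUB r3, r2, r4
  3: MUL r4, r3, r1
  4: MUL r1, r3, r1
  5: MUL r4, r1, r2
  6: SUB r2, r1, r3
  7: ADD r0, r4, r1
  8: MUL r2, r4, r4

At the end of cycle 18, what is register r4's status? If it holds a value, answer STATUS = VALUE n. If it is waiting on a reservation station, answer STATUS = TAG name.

STATUS = VALUE -40

  c1: issue SUB r0<-Add1  regs: r0:Add1,r1:1,r2:5,r3:1,r4:7
  c2: issue SUB r1<-Add2  regs: r0:Add1,r1:Add2,r2:5,r3:1,r4:7
  c3: CDB Add1=-6; issue SUB r3<-Add1  regs: r0:-6,r1:Add2,r2:5,r3:Add1,r4:7
  c4: CDB Add2=4; issue MUL r4<-Mul1  regs: r0:-6,r1:4,r2:5,r3:Add1,r4:Mul1
  c5: CDB Add1=-2; issue MUL r1<-Mul2  regs: r0:-6,r1:Mul2,r2:5,r3:-2,r4:Mul1
  c6: stall  regs: r0:-6,r1:Mul2,r2:5,r3:-2,r4:Mul1
  c7: stall  regs: r0:-6,r1:Mul2,r2:5,r3:-2,r4:Mul1
  c8: stall  regs: r0:-6,r1:Mul2,r2:5,r3:-2,r4:Mul1
  c9: CDB Mul1=-8; issue MUL r4<-Mul1  regs: r0:-6,r1:Mul2,r2:5,r3:-2,r4:Mul1
  c10: CDB Mul2=-8; issue SUB r2<-Add1  regs: r0:-6,r1:-8,r2:Add1,r3:-2,r4:Mul1
  c11: issue ADD r0<-Add2  regs: r0:Add2,r1:-8,r2:Add1,r3:-2,r4:Mul1
  c12: CDB Add1=-6; issue MUL r2<-Mul2  regs: r0:Add2,r1:-8,r2:Mul2,r3:-2,r4:Mul1
  c13: -  regs: r0:Add2,r1:-8,r2:Mul2,r3:-2,r4:Mul1
  c14: CDB Mul1=-40  regs: r0:Add2,r1:-8,r2:Mul2,r3:-2,r4:-40
  c15: -  regs: r0:Add2,r1:-8,r2:Mul2,r3:-2,r4:-40
  c16: CDB Add2=-48  regs: r0:-48,r1:-8,r2:Mul2,r3:-2,r4:-40
  c17: -  regs: r0:-48,r1:-8,r2:Mul2,r3:-2,r4:-40
  c18: CDB Mul2=1600  regs: r0:-48,r1:-8,r2:1600,r3:-2,r4:-40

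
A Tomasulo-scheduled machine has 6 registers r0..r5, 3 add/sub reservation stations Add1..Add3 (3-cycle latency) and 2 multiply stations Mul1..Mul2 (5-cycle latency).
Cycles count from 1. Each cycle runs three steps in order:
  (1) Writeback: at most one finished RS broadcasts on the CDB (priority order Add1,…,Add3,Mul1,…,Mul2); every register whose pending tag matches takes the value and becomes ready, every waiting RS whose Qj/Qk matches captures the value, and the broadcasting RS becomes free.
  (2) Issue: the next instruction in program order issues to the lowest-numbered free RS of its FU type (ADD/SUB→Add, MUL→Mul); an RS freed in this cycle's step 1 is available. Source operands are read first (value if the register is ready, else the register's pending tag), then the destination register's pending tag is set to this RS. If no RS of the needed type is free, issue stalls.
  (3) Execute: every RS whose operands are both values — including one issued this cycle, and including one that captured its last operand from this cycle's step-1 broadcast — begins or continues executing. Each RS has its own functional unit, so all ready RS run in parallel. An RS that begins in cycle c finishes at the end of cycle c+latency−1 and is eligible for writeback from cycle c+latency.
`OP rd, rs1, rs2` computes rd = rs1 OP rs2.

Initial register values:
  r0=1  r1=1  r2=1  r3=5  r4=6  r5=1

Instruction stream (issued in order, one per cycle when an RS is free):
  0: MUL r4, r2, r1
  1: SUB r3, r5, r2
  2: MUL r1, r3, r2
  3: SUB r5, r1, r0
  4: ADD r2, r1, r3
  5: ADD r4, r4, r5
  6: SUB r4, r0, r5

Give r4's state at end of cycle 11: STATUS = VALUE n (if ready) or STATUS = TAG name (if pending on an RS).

cycle 1: issue MUL r4<-Mul1 // r0:1,r1:1,r2:1,r3:5,r4:Mul1,r5:1
cycle 2: issue SUB r3<-Add1 // r0:1,r1:1,r2:1,r3:Add1,r4:Mul1,r5:1
cycle 3: issue MUL r1<-Mul2 // r0:1,r1:Mul2,r2:1,r3:Add1,r4:Mul1,r5:1
cycle 4: issue SUB r5<-Add2 // r0:1,r1:Mul2,r2:1,r3:Add1,r4:Mul1,r5:Add2
cycle 5: CDB Add1=0; issue ADD r2<-Add1 // r0:1,r1:Mul2,r2:Add1,r3:0,r4:Mul1,r5:Add2
cycle 6: CDB Mul1=1; issue ADD r4<-Add3 // r0:1,r1:Mul2,r2:Add1,r3:0,r4:Add3,r5:Add2
cycle 7: stall // r0:1,r1:Mul2,r2:Add1,r3:0,r4:Add3,r5:Add2
cycle 8: stall // r0:1,r1:Mul2,r2:Add1,r3:0,r4:Add3,r5:Add2
cycle 9: stall // r0:1,r1:Mul2,r2:Add1,r3:0,r4:Add3,r5:Add2
cycle 10: CDB Mul2=0; stall // r0:1,r1:0,r2:Add1,r3:0,r4:Add3,r5:Add2
cycle 11: stall // r0:1,r1:0,r2:Add1,r3:0,r4:Add3,r5:Add2

STATUS = TAG Add3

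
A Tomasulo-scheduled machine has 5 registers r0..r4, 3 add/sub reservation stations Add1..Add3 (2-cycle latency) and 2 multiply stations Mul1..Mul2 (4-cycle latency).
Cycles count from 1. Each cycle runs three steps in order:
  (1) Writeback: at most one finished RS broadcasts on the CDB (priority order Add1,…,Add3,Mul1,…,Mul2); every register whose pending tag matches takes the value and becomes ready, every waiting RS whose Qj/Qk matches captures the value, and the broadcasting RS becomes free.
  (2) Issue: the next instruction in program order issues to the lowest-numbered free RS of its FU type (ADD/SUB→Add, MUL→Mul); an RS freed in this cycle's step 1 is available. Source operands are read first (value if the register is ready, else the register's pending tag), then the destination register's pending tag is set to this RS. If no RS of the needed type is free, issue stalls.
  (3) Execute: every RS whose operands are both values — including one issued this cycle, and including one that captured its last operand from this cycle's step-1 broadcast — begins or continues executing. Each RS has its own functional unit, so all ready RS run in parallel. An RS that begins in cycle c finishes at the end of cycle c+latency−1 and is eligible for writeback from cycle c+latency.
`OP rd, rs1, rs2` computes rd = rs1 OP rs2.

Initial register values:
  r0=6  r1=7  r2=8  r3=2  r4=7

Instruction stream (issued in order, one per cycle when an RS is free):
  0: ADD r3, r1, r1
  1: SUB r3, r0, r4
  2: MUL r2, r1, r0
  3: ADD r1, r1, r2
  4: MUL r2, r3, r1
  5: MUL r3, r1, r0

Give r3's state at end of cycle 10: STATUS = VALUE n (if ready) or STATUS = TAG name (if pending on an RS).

cycle 1: issue ADD r3<-Add1 // r0:6,r1:7,r2:8,r3:Add1,r4:7
cycle 2: issue SUB r3<-Add2 // r0:6,r1:7,r2:8,r3:Add2,r4:7
cycle 3: CDB Add1=14; issue MUL r2<-Mul1 // r0:6,r1:7,r2:Mul1,r3:Add2,r4:7
cycle 4: CDB Add2=-1; issue ADD r1<-Add1 // r0:6,r1:Add1,r2:Mul1,r3:-1,r4:7
cycle 5: issue MUL r2<-Mul2 // r0:6,r1:Add1,r2:Mul2,r3:-1,r4:7
cycle 6: stall // r0:6,r1:Add1,r2:Mul2,r3:-1,r4:7
cycle 7: CDB Mul1=42; issue MUL r3<-Mul1 // r0:6,r1:Add1,r2:Mul2,r3:Mul1,r4:7
cycle 8: - // r0:6,r1:Add1,r2:Mul2,r3:Mul1,r4:7
cycle 9: CDB Add1=49 // r0:6,r1:49,r2:Mul2,r3:Mul1,r4:7
cycle 10: - // r0:6,r1:49,r2:Mul2,r3:Mul1,r4:7

STATUS = TAG Mul1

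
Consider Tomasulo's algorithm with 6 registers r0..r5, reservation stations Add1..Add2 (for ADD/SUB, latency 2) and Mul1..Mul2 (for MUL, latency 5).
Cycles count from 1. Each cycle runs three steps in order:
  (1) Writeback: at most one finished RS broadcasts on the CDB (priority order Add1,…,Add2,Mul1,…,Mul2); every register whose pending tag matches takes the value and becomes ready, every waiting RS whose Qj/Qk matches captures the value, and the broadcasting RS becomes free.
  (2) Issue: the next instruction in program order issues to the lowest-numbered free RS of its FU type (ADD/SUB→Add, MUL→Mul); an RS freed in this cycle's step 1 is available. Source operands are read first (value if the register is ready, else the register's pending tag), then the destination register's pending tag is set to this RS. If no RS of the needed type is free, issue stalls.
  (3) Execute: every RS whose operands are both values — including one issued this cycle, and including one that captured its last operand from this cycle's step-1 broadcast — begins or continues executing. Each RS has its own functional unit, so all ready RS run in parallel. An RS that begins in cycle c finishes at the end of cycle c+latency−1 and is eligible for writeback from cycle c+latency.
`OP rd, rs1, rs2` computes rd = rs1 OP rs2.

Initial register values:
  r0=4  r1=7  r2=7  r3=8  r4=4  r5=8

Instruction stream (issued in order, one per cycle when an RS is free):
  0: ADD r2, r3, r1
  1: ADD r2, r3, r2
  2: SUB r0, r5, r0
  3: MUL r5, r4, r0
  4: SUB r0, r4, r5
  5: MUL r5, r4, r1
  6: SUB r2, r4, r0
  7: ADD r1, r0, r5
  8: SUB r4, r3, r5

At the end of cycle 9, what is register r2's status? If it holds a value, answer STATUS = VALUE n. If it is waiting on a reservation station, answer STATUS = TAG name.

  c1: issue ADD r2<-Add1  regs: r0:4,r1:7,r2:Add1,r3:8,r4:4,r5:8
  c2: issue ADD r2<-Add2  regs: r0:4,r1:7,r2:Add2,r3:8,r4:4,r5:8
  c3: CDB Add1=15; issue SUB r0<-Add1  regs: r0:Add1,r1:7,r2:Add2,r3:8,r4:4,r5:8
  c4: issue MUL r5<-Mul1  regs: r0:Add1,r1:7,r2:Add2,r3:8,r4:4,r5:Mul1
  c5: CDB Add1=4; issue SUB r0<-Add1  regs: r0:Add1,r1:7,r2:Add2,r3:8,r4:4,r5:Mul1
  c6: CDB Add2=23; issue MUL r5<-Mul2  regs: r0:Add1,r1:7,r2:23,r3:8,r4:4,r5:Mul2
  c7: issue SUB r2<-Add2  regs: r0:Add1,r1:7,r2:Add2,r3:8,r4:4,r5:Mul2
  c8: stall  regs: r0:Add1,r1:7,r2:Add2,r3:8,r4:4,r5:Mul2
  c9: stall  regs: r0:Add1,r1:7,r2:Add2,r3:8,r4:4,r5:Mul2

STATUS = TAG Add2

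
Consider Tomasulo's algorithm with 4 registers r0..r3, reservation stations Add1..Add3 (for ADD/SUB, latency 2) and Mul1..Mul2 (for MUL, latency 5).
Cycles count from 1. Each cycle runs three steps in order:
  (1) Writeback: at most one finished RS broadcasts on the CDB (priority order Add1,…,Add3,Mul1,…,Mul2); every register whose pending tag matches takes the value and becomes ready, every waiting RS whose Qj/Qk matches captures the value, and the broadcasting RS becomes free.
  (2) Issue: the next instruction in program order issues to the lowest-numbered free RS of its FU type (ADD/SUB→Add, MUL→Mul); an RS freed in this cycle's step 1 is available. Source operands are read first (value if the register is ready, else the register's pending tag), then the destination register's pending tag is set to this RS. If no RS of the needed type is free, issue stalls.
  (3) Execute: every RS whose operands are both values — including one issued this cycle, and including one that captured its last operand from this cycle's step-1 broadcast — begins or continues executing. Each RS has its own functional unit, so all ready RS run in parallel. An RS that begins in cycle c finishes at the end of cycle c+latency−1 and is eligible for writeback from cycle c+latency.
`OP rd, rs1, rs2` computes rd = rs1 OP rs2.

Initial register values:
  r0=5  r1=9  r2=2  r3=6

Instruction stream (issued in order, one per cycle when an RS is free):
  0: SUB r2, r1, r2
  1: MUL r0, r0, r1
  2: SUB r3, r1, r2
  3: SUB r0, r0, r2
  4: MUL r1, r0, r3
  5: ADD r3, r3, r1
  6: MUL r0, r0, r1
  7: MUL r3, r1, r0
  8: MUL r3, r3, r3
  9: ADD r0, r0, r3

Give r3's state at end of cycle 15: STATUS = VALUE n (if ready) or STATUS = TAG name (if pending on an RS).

STATUS = TAG Mul2

  c1: issue SUB r2<-Add1  regs: r0:5,r1:9,r2:Add1,r3:6
  c2: issue MUL r0<-Mul1  regs: r0:Mul1,r1:9,r2:Add1,r3:6
  c3: CDB Add1=7; issue SUB r3<-Add1  regs: r0:Mul1,r1:9,r2:7,r3:Add1
  c4: issue SUB r0<-Add2  regs: r0:Add2,r1:9,r2:7,r3:Add1
  c5: CDB Add1=2; issue MUL r1<-Mul2  regs: r0:Add2,r1:Mul2,r2:7,r3:2
  c6: issue ADD r3<-Add1  regs: r0:Add2,r1:Mul2,r2:7,r3:Add1
  c7: CDB Mul1=45; issue MUL r0<-Mul1  regs: r0:Mul1,r1:Mul2,r2:7,r3:Add1
  c8: stall  regs: r0:Mul1,r1:Mul2,r2:7,r3:Add1
  c9: CDB Add2=38; stall  regs: r0:Mul1,r1:Mul2,r2:7,r3:Add1
  c10: stall  regs: r0:Mul1,r1:Mul2,r2:7,r3:Add1
  c11: stall  regs: r0:Mul1,r1:Mul2,r2:7,r3:Add1
  c12: stall  regs: r0:Mul1,r1:Mul2,r2:7,r3:Add1
  c13: stall  regs: r0:Mul1,r1:Mul2,r2:7,r3:Add1
  c14: CDB Mul2=76; issue MUL r3<-Mul2  regs: r0:Mul1,r1:76,r2:7,r3:Mul2
  c15: stall  regs: r0:Mul1,r1:76,r2:7,r3:Mul2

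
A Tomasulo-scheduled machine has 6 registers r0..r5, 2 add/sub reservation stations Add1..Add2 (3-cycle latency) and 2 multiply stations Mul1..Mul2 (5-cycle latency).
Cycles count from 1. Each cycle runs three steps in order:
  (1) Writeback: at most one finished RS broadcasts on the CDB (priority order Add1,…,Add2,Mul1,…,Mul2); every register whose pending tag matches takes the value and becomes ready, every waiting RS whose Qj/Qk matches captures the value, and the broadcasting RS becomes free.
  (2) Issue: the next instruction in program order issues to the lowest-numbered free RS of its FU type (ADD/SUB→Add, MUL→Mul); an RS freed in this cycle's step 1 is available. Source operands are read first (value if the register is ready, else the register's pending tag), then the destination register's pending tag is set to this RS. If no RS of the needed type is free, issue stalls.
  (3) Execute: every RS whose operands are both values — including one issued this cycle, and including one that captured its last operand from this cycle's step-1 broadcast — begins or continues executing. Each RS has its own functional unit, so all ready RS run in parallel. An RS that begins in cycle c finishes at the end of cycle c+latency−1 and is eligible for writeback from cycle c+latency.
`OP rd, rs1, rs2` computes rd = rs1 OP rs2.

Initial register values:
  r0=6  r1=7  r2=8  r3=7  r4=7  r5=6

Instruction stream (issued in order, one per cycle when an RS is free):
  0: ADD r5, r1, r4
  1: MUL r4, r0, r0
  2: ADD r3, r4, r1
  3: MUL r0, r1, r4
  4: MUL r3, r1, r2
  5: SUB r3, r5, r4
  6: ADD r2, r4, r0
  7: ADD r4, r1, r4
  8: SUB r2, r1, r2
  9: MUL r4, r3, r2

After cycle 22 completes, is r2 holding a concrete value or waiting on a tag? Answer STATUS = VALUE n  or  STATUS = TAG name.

  c1: issue ADD r5<-Add1  regs: r0:6,r1:7,r2:8,r3:7,r4:7,r5:Add1
  c2: issue MUL r4<-Mul1  regs: r0:6,r1:7,r2:8,r3:7,r4:Mul1,r5:Add1
  c3: issue ADD r3<-Add2  regs: r0:6,r1:7,r2:8,r3:Add2,r4:Mul1,r5:Add1
  c4: CDB Add1=14; issue MUL r0<-Mul2  regs: r0:Mul2,r1:7,r2:8,r3:Add2,r4:Mul1,r5:14
  c5: stall  regs: r0:Mul2,r1:7,r2:8,r3:Add2,r4:Mul1,r5:14
  c6: stall  regs: r0:Mul2,r1:7,r2:8,r3:Add2,r4:Mul1,r5:14
  c7: CDB Mul1=36; issue MUL r3<-Mul1  regs: r0:Mul2,r1:7,r2:8,r3:Mul1,r4:36,r5:14
  c8: issue SUB r3<-Add1  regs: r0:Mul2,r1:7,r2:8,r3:Add1,r4:36,r5:14
  c9: stall  regs: r0:Mul2,r1:7,r2:8,r3:Add1,r4:36,r5:14
  c10: CDB Add2=43; issue ADD r2<-Add2  regs: r0:Mul2,r1:7,r2:Add2,r3:Add1,r4:36,r5:14
  c11: CDB Add1=-22; issue ADD r4<-Add1  regs: r0:Mul2,r1:7,r2:Add2,r3:-22,r4:Add1,r5:14
  c12: CDB Mul1=56; stall  regs: r0:Mul2,r1:7,r2:Add2,r3:-22,r4:Add1,r5:14
  c13: CDB Mul2=252; stall  regs: r0:252,r1:7,r2:Add2,r3:-22,r4:Add1,r5:14
  c14: CDB Add1=43; issue SUB r2<-Add1  regs: r0:252,r1:7,r2:Add1,r3:-22,r4:43,r5:14
  c15: issue MUL r4<-Mul1  regs: r0:252,r1:7,r2:Add1,r3:-22,r4:Mul1,r5:14
  c16: CDB Add2=288  regs: r0:252,r1:7,r2:Add1,r3:-22,r4:Mul1,r5:14
  c17: -  regs: r0:252,r1:7,r2:Add1,r3:-22,r4:Mul1,r5:14
  c18: -  regs: r0:252,r1:7,r2:Add1,r3:-22,r4:Mul1,r5:14
  c19: CDB Add1=-281  regs: r0:252,r1:7,r2:-281,r3:-22,r4:Mul1,r5:14
  c20: -  regs: r0:252,r1:7,r2:-281,r3:-22,r4:Mul1,r5:14
  c21: -  regs: r0:252,r1:7,r2:-281,r3:-22,r4:Mul1,r5:14
  c22: -  regs: r0:252,r1:7,r2:-281,r3:-22,r4:Mul1,r5:14

STATUS = VALUE -281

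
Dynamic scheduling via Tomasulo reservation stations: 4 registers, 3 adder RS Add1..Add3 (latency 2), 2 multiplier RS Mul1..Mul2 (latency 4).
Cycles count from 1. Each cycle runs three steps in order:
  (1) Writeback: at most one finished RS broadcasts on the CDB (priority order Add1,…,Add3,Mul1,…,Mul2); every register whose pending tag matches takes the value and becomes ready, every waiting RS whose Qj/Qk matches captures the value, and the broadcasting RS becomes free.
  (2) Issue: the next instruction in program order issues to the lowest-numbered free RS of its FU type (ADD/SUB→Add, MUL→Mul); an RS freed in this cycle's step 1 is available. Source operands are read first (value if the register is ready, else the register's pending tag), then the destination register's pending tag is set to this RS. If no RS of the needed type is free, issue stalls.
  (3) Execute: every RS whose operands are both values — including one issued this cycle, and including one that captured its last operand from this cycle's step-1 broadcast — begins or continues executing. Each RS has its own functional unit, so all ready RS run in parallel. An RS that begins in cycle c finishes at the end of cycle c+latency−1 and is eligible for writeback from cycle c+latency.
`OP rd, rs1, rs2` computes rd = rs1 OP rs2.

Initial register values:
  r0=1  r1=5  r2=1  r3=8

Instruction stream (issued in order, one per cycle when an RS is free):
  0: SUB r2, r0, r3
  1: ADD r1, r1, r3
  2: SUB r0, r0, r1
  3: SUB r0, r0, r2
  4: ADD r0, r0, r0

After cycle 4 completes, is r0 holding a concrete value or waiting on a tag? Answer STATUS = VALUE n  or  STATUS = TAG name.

cycle 1: issue SUB r2<-Add1 // r0:1,r1:5,r2:Add1,r3:8
cycle 2: issue ADD r1<-Add2 // r0:1,r1:Add2,r2:Add1,r3:8
cycle 3: CDB Add1=-7; issue SUB r0<-Add1 // r0:Add1,r1:Add2,r2:-7,r3:8
cycle 4: CDB Add2=13; issue SUB r0<-Add2 // r0:Add2,r1:13,r2:-7,r3:8

STATUS = TAG Add2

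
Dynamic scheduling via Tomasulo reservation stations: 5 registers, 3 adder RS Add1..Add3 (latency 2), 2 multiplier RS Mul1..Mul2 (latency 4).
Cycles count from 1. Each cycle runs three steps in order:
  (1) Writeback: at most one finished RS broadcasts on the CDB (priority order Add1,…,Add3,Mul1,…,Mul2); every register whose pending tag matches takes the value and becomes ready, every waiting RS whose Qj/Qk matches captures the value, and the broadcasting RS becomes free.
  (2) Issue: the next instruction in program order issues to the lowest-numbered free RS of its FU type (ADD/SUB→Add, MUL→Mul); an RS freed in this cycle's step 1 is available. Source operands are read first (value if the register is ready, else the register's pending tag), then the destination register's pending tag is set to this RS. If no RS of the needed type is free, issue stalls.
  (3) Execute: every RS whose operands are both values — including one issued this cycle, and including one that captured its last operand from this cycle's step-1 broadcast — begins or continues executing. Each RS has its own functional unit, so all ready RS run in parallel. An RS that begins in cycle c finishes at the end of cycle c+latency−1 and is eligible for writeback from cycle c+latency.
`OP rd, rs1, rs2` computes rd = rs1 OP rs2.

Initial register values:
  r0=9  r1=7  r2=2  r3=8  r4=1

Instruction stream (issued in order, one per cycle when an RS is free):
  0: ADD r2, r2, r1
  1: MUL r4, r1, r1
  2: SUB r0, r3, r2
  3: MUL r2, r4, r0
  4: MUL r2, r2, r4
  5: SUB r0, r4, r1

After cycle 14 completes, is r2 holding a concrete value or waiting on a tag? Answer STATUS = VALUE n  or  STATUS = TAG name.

c1: issue ADD r2<-Add1 | r0:9,r1:7,r2:Add1,r3:8,r4:1
c2: issue MUL r4<-Mul1 | r0:9,r1:7,r2:Add1,r3:8,r4:Mul1
c3: CDB Add1=9; issue SUB r0<-Add1 | r0:Add1,r1:7,r2:9,r3:8,r4:Mul1
c4: issue MUL r2<-Mul2 | r0:Add1,r1:7,r2:Mul2,r3:8,r4:Mul1
c5: CDB Add1=-1; stall | r0:-1,r1:7,r2:Mul2,r3:8,r4:Mul1
c6: CDB Mul1=49; issue MUL r2<-Mul1 | r0:-1,r1:7,r2:Mul1,r3:8,r4:49
c7: issue SUB r0<-Add1 | r0:Add1,r1:7,r2:Mul1,r3:8,r4:49
c8: - | r0:Add1,r1:7,r2:Mul1,r3:8,r4:49
c9: CDB Add1=42 | r0:42,r1:7,r2:Mul1,r3:8,r4:49
c10: CDB Mul2=-49 | r0:42,r1:7,r2:Mul1,r3:8,r4:49
c11: - | r0:42,r1:7,r2:Mul1,r3:8,r4:49
c12: - | r0:42,r1:7,r2:Mul1,r3:8,r4:49
c13: - | r0:42,r1:7,r2:Mul1,r3:8,r4:49
c14: CDB Mul1=-2401 | r0:42,r1:7,r2:-2401,r3:8,r4:49

STATUS = VALUE -2401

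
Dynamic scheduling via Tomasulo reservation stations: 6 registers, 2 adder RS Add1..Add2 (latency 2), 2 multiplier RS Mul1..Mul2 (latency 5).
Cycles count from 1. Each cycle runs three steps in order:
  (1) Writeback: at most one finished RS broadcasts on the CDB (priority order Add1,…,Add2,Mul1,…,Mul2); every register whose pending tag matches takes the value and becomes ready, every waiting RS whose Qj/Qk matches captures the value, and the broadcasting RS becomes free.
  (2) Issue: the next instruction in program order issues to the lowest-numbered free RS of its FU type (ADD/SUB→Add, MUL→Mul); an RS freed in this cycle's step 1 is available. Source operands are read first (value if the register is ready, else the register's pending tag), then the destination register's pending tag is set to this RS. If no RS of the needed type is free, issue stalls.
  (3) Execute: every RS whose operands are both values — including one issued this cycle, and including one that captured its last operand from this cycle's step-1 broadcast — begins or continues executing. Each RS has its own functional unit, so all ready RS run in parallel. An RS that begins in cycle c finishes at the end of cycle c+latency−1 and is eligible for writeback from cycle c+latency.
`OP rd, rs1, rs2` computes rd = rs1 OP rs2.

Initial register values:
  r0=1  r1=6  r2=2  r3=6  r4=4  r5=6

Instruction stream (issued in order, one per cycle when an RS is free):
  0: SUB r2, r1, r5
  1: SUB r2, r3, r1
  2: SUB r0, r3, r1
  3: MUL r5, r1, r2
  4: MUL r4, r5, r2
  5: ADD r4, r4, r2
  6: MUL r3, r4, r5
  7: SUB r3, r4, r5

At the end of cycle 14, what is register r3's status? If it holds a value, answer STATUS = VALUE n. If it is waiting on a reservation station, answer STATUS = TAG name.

  c1: issue SUB r2<-Add1  regs: r0:1,r1:6,r2:Add1,r3:6,r4:4,r5:6
  c2: issue SUB r2<-Add2  regs: r0:1,r1:6,r2:Add2,r3:6,r4:4,r5:6
  c3: CDB Add1=0; issue SUB r0<-Add1  regs: r0:Add1,r1:6,r2:Add2,r3:6,r4:4,r5:6
  c4: CDB Add2=0; issue MUL r5<-Mul1  regs: r0:Add1,r1:6,r2:0,r3:6,r4:4,r5:Mul1
  c5: CDB Add1=0; issue MUL r4<-Mul2  regs: r0:0,r1:6,r2:0,r3:6,r4:Mul2,r5:Mul1
  c6: issue ADD r4<-Add1  regs: r0:0,r1:6,r2:0,r3:6,r4:Add1,r5:Mul1
  c7: stall  regs: r0:0,r1:6,r2:0,r3:6,r4:Add1,r5:Mul1
  c8: stall  regs: r0:0,r1:6,r2:0,r3:6,r4:Add1,r5:Mul1
  c9: CDB Mul1=0; issue MUL r3<-Mul1  regs: r0:0,r1:6,r2:0,r3:Mul1,r4:Add1,r5:0
  c10: issue SUB r3<-Add2  regs: r0:0,r1:6,r2:0,r3:Add2,r4:Add1,r5:0
  c11: -  regs: r0:0,r1:6,r2:0,r3:Add2,r4:Add1,r5:0
  c12: -  regs: r0:0,r1:6,r2:0,r3:Add2,r4:Add1,r5:0
  c13: -  regs: r0:0,r1:6,r2:0,r3:Add2,r4:Add1,r5:0
  c14: CDB Mul2=0  regs: r0:0,r1:6,r2:0,r3:Add2,r4:Add1,r5:0

STATUS = TAG Add2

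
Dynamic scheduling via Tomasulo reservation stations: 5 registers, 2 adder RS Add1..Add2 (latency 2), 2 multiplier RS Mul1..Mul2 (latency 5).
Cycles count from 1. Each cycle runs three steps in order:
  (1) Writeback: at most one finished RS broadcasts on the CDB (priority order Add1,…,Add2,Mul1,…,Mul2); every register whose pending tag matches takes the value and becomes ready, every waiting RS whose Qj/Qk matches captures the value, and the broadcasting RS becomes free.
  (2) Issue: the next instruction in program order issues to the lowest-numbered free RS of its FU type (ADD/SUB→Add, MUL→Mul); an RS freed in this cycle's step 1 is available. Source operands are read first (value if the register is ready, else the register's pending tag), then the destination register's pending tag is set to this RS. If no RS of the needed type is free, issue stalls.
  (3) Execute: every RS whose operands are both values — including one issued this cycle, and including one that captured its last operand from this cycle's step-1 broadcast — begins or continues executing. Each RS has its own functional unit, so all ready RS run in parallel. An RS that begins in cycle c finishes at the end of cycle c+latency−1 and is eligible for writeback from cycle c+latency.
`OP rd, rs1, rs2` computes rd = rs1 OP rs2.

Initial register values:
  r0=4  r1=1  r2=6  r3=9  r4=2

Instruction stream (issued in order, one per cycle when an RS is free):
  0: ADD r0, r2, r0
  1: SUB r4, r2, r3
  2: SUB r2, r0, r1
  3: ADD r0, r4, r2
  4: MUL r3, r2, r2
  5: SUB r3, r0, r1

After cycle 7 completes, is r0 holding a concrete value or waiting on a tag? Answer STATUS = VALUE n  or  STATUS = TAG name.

STATUS = VALUE 6

c1: issue ADD r0<-Add1 | r0:Add1,r1:1,r2:6,r3:9,r4:2
c2: issue SUB r4<-Add2 | r0:Add1,r1:1,r2:6,r3:9,r4:Add2
c3: CDB Add1=10; issue SUB r2<-Add1 | r0:10,r1:1,r2:Add1,r3:9,r4:Add2
c4: CDB Add2=-3; issue ADD r0<-Add2 | r0:Add2,r1:1,r2:Add1,r3:9,r4:-3
c5: CDB Add1=9; issue MUL r3<-Mul1 | r0:Add2,r1:1,r2:9,r3:Mul1,r4:-3
c6: issue SUB r3<-Add1 | r0:Add2,r1:1,r2:9,r3:Add1,r4:-3
c7: CDB Add2=6 | r0:6,r1:1,r2:9,r3:Add1,r4:-3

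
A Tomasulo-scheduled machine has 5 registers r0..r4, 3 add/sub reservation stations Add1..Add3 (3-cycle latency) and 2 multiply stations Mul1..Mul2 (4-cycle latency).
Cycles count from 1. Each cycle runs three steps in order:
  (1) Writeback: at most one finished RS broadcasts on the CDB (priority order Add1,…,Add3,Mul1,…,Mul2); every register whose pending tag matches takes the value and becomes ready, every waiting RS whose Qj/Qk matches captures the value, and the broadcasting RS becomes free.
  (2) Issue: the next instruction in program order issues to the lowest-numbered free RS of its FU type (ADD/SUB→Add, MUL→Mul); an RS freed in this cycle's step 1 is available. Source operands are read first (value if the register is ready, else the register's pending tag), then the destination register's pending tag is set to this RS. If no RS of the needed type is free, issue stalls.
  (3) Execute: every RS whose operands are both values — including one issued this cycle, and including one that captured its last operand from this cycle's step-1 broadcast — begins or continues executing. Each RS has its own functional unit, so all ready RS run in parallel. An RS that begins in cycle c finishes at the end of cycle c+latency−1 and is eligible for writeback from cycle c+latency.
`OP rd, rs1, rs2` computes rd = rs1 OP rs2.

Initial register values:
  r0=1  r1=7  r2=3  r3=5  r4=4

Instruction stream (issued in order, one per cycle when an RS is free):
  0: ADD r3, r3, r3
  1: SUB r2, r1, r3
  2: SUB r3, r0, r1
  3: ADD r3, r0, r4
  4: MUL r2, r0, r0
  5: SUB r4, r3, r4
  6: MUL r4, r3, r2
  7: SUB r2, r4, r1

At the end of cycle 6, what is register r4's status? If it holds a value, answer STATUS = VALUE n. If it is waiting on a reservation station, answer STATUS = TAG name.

STATUS = TAG Add3

cycle 1: issue ADD r3<-Add1 // r0:1,r1:7,r2:3,r3:Add1,r4:4
cycle 2: issue SUB r2<-Add2 // r0:1,r1:7,r2:Add2,r3:Add1,r4:4
cycle 3: issue SUB r3<-Add3 // r0:1,r1:7,r2:Add2,r3:Add3,r4:4
cycle 4: CDB Add1=10; issue ADD r3<-Add1 // r0:1,r1:7,r2:Add2,r3:Add1,r4:4
cycle 5: issue MUL r2<-Mul1 // r0:1,r1:7,r2:Mul1,r3:Add1,r4:4
cycle 6: CDB Add3=-6; issue SUB r4<-Add3 // r0:1,r1:7,r2:Mul1,r3:Add1,r4:Add3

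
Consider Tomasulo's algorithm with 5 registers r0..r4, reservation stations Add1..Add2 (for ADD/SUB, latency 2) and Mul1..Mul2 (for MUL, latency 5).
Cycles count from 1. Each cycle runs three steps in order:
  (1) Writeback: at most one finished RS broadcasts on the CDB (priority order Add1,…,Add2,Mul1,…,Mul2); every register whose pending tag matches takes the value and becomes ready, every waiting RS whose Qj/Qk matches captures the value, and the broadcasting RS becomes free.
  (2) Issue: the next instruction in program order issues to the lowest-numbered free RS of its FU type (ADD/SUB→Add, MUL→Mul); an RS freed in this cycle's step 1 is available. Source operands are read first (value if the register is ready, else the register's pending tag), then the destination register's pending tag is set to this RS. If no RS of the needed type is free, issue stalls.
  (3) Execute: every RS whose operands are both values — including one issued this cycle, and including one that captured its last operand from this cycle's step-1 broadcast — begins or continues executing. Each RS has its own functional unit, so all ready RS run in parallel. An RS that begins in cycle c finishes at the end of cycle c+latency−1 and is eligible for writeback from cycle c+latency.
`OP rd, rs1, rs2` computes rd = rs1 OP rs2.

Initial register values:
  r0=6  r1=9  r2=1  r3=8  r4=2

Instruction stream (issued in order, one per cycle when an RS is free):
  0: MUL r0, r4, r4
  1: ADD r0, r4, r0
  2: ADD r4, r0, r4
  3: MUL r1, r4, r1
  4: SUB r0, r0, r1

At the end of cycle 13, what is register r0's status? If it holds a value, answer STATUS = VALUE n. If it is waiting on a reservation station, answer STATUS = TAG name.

STATUS = TAG Add1

cycle 1: issue MUL r0<-Mul1 // r0:Mul1,r1:9,r2:1,r3:8,r4:2
cycle 2: issue ADD r0<-Add1 // r0:Add1,r1:9,r2:1,r3:8,r4:2
cycle 3: issue ADD r4<-Add2 // r0:Add1,r1:9,r2:1,r3:8,r4:Add2
cycle 4: issue MUL r1<-Mul2 // r0:Add1,r1:Mul2,r2:1,r3:8,r4:Add2
cycle 5: stall // r0:Add1,r1:Mul2,r2:1,r3:8,r4:Add2
cycle 6: CDB Mul1=4; stall // r0:Add1,r1:Mul2,r2:1,r3:8,r4:Add2
cycle 7: stall // r0:Add1,r1:Mul2,r2:1,r3:8,r4:Add2
cycle 8: CDB Add1=6; issue SUB r0<-Add1 // r0:Add1,r1:Mul2,r2:1,r3:8,r4:Add2
cycle 9: - // r0:Add1,r1:Mul2,r2:1,r3:8,r4:Add2
cycle 10: CDB Add2=8 // r0:Add1,r1:Mul2,r2:1,r3:8,r4:8
cycle 11: - // r0:Add1,r1:Mul2,r2:1,r3:8,r4:8
cycle 12: - // r0:Add1,r1:Mul2,r2:1,r3:8,r4:8
cycle 13: - // r0:Add1,r1:Mul2,r2:1,r3:8,r4:8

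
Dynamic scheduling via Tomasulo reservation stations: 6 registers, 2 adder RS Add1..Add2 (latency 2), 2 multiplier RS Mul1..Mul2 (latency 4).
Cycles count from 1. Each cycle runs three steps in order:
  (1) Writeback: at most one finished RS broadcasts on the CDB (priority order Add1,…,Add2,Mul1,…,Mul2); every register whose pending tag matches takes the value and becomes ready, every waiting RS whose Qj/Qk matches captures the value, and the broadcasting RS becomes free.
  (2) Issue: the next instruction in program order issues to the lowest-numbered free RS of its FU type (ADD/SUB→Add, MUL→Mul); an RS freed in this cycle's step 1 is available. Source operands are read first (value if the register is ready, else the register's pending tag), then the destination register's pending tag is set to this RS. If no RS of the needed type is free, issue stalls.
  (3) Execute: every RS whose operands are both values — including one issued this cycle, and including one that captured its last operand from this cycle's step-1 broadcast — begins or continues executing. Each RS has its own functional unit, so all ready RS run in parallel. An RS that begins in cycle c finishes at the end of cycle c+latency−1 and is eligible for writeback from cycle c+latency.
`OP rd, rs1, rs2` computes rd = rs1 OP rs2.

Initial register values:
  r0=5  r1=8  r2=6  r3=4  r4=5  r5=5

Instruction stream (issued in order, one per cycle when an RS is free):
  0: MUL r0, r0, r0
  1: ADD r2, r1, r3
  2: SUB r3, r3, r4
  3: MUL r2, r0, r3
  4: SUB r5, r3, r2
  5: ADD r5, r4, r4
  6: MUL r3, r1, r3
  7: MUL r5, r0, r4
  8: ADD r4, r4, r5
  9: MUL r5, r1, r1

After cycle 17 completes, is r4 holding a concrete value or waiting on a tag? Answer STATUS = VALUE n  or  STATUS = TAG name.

cycle 1: issue MUL r0<-Mul1 // r0:Mul1,r1:8,r2:6,r3:4,r4:5,r5:5
cycle 2: issue ADD r2<-Add1 // r0:Mul1,r1:8,r2:Add1,r3:4,r4:5,r5:5
cycle 3: issue SUB r3<-Add2 // r0:Mul1,r1:8,r2:Add1,r3:Add2,r4:5,r5:5
cycle 4: CDB Add1=12; issue MUL r2<-Mul2 // r0:Mul1,r1:8,r2:Mul2,r3:Add2,r4:5,r5:5
cycle 5: CDB Add2=-1; issue SUB r5<-Add1 // r0:Mul1,r1:8,r2:Mul2,r3:-1,r4:5,r5:Add1
cycle 6: CDB Mul1=25; issue ADD r5<-Add2 // r0:25,r1:8,r2:Mul2,r3:-1,r4:5,r5:Add2
cycle 7: issue MUL r3<-Mul1 // r0:25,r1:8,r2:Mul2,r3:Mul1,r4:5,r5:Add2
cycle 8: CDB Add2=10; stall // r0:25,r1:8,r2:Mul2,r3:Mul1,r4:5,r5:10
cycle 9: stall // r0:25,r1:8,r2:Mul2,r3:Mul1,r4:5,r5:10
cycle 10: CDB Mul2=-25; issue MUL r5<-Mul2 // r0:25,r1:8,r2:-25,r3:Mul1,r4:5,r5:Mul2
cycle 11: CDB Mul1=-8; issue ADD r4<-Add2 // r0:25,r1:8,r2:-25,r3:-8,r4:Add2,r5:Mul2
cycle 12: CDB Add1=24; issue MUL r5<-Mul1 // r0:25,r1:8,r2:-25,r3:-8,r4:Add2,r5:Mul1
cycle 13: - // r0:25,r1:8,r2:-25,r3:-8,r4:Add2,r5:Mul1
cycle 14: CDB Mul2=125 // r0:25,r1:8,r2:-25,r3:-8,r4:Add2,r5:Mul1
cycle 15: - // r0:25,r1:8,r2:-25,r3:-8,r4:Add2,r5:Mul1
cycle 16: CDB Add2=130 // r0:25,r1:8,r2:-25,r3:-8,r4:130,r5:Mul1
cycle 17: CDB Mul1=64 // r0:25,r1:8,r2:-25,r3:-8,r4:130,r5:64

STATUS = VALUE 130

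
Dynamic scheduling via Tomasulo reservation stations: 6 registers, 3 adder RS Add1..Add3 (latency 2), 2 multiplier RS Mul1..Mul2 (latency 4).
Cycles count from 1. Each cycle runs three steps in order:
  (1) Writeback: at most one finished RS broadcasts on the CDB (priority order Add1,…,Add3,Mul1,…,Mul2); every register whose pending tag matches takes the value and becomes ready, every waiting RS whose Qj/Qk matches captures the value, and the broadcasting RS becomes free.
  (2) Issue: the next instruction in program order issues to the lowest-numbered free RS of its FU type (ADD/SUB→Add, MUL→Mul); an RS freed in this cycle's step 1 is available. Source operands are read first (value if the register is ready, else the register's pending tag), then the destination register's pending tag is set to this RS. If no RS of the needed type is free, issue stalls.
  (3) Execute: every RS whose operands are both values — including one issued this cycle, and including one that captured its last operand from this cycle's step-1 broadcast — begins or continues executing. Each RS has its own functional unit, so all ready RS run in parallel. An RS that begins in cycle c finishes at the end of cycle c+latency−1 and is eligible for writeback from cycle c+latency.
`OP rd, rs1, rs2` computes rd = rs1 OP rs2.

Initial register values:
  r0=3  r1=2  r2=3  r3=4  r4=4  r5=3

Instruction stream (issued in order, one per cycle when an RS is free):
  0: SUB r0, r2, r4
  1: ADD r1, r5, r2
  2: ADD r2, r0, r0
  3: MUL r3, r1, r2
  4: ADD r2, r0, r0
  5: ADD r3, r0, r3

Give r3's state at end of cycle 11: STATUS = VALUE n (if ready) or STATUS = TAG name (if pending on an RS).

  c1: issue SUB r0<-Add1  regs: r0:Add1,r1:2,r2:3,r3:4,r4:4,r5:3
  c2: issue ADD r1<-Add2  regs: r0:Add1,r1:Add2,r2:3,r3:4,r4:4,r5:3
  c3: CDB Add1=-1; issue ADD r2<-Add1  regs: r0:-1,r1:Add2,r2:Add1,r3:4,r4:4,r5:3
  c4: CDB Add2=6; issue MUL r3<-Mul1  regs: r0:-1,r1:6,r2:Add1,r3:Mul1,r4:4,r5:3
  c5: CDB Add1=-2; issue ADD r2<-Add1  regs: r0:-1,r1:6,r2:Add1,r3:Mul1,r4:4,r5:3
  c6: issue ADD r3<-Add2  regs: r0:-1,r1:6,r2:Add1,r3:Add2,r4:4,r5:3
  c7: CDB Add1=-2  regs: r0:-1,r1:6,r2:-2,r3:Add2,r4:4,r5:3
  c8: -  regs: r0:-1,r1:6,r2:-2,r3:Add2,r4:4,r5:3
  c9: CDB Mul1=-12  regs: r0:-1,r1:6,r2:-2,r3:Add2,r4:4,r5:3
  c10: -  regs: r0:-1,r1:6,r2:-2,r3:Add2,r4:4,r5:3
  c11: CDB Add2=-13  regs: r0:-1,r1:6,r2:-2,r3:-13,r4:4,r5:3

STATUS = VALUE -13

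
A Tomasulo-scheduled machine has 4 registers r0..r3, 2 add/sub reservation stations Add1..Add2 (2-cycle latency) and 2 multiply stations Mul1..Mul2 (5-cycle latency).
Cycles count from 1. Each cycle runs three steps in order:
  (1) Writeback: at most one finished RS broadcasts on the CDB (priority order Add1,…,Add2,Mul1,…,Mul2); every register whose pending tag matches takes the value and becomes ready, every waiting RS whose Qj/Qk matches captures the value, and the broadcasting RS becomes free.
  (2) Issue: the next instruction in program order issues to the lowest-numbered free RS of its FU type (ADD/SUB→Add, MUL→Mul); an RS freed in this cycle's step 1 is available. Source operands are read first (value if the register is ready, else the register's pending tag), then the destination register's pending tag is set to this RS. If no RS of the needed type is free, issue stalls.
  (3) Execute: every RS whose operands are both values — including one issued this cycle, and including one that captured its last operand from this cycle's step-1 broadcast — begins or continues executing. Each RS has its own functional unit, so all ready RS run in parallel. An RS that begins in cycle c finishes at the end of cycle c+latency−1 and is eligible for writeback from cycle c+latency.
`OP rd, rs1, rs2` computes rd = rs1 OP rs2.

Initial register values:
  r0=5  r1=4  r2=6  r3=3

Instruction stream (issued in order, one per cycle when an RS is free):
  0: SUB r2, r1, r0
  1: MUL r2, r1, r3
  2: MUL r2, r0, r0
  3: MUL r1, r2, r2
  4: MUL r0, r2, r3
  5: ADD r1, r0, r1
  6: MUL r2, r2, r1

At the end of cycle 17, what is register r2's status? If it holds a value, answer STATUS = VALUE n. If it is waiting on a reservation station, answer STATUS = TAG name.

STATUS = TAG Mul1

  c1: issue SUB r2<-Add1  regs: r0:5,r1:4,r2:Add1,r3:3
  c2: issue MUL r2<-Mul1  regs: r0:5,r1:4,r2:Mul1,r3:3
  c3: CDB Add1=-1; issue MUL r2<-Mul2  regs: r0:5,r1:4,r2:Mul2,r3:3
  c4: stall  regs: r0:5,r1:4,r2:Mul2,r3:3
  c5: stall  regs: r0:5,r1:4,r2:Mul2,r3:3
  c6: stall  regs: r0:5,r1:4,r2:Mul2,r3:3
  c7: CDB Mul1=12; issue MUL r1<-Mul1  regs: r0:5,r1:Mul1,r2:Mul2,r3:3
  c8: CDB Mul2=25; issue MUL r0<-Mul2  regs: r0:Mul2,r1:Mul1,r2:25,r3:3
  c9: issue ADD r1<-Add1  regs: r0:Mul2,r1:Add1,r2:25,r3:3
  c10: stall  regs: r0:Mul2,r1:Add1,r2:25,r3:3
  c11: stall  regs: r0:Mul2,r1:Add1,r2:25,r3:3
  c12: stall  regs: r0:Mul2,r1:Add1,r2:25,r3:3
  c13: CDB Mul1=625; issue MUL r2<-Mul1  regs: r0:Mul2,r1:Add1,r2:Mul1,r3:3
  c14: CDB Mul2=75  regs: r0:75,r1:Add1,r2:Mul1,r3:3
  c15: -  regs: r0:75,r1:Add1,r2:Mul1,r3:3
  c16: CDB Add1=700  regs: r0:75,r1:700,r2:Mul1,r3:3
  c17: -  regs: r0:75,r1:700,r2:Mul1,r3:3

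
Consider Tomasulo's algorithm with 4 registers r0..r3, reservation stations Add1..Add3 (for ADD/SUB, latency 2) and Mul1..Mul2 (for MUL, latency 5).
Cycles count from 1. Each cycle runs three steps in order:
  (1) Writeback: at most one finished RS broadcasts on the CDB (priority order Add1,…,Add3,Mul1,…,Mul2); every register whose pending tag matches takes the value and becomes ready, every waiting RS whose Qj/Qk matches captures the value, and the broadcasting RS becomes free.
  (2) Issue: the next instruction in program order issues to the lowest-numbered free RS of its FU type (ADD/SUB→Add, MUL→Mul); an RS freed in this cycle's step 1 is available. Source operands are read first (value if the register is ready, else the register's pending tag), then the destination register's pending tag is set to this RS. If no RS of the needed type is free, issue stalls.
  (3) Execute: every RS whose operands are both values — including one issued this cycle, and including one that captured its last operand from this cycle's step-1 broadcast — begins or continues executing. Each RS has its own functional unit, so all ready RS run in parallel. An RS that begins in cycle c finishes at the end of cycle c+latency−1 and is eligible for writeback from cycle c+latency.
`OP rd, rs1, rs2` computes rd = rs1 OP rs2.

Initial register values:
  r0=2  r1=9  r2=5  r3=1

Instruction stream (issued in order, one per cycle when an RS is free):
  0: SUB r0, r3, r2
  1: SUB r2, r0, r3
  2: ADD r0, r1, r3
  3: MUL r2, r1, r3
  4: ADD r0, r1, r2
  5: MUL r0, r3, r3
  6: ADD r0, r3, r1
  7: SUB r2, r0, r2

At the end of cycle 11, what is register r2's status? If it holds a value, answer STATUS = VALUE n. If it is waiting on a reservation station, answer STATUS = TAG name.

  c1: issue SUB r0<-Add1  regs: r0:Add1,r1:9,r2:5,r3:1
  c2: issue SUB r2<-Add2  regs: r0:Add1,r1:9,r2:Add2,r3:1
  c3: CDB Add1=-4; issue ADD r0<-Add1  regs: r0:Add1,r1:9,r2:Add2,r3:1
  c4: issue MUL r2<-Mul1  regs: r0:Add1,r1:9,r2:Mul1,r3:1
  c5: CDB Add1=10; issue ADD r0<-Add1  regs: r0:Add1,r1:9,r2:Mul1,r3:1
  c6: CDB Add2=-5; issue MUL r0<-Mul2  regs: r0:Mul2,r1:9,r2:Mul1,r3:1
  c7: issue ADD r0<-Add2  regs: r0:Add2,r1:9,r2:Mul1,r3:1
  c8: issue SUB r2<-Add3  regs: r0:Add2,r1:9,r2:Add3,r3:1
  c9: CDB Add2=10  regs: r0:10,r1:9,r2:Add3,r3:1
  c10: CDB Mul1=9  regs: r0:10,r1:9,r2:Add3,r3:1
  c11: CDB Mul2=1  regs: r0:10,r1:9,r2:Add3,r3:1

STATUS = TAG Add3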